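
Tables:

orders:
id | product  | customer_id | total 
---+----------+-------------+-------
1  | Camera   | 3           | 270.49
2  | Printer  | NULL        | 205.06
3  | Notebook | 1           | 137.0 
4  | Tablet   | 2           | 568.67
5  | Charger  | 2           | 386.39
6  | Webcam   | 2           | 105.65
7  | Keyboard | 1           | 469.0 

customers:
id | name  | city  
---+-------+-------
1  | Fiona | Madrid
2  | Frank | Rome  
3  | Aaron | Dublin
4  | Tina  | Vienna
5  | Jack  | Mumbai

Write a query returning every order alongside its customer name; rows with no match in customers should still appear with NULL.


LEFT JOIN keeps every row from orders (the left table); where customer_id has no match in customers, the customer columns become NULL. Walk through each order:
  - order 1 (Camera): customer_id=3 -> matches Aaron
  - order 2 (Printer): customer_id=NULL, no match -> kept with NULL
  - order 3 (Notebook): customer_id=1 -> matches Fiona
  - order 4 (Tablet): customer_id=2 -> matches Frank
  - order 5 (Charger): customer_id=2 -> matches Frank
  - order 6 (Webcam): customer_id=2 -> matches Frank
  - order 7 (Keyboard): customer_id=1 -> matches Fiona
All 7 rows appear; 1 has NULL customer.

SQL:
SELECT a.product, b.name AS customer
FROM orders a
LEFT JOIN customers b ON a.customer_id = b.id

Result:
product  | customer
---------+---------
Camera   | Aaron   
Printer  | NULL    
Notebook | Fiona   
Tablet   | Frank   
Charger  | Frank   
Webcam   | Frank   
Keyboard | Fiona   


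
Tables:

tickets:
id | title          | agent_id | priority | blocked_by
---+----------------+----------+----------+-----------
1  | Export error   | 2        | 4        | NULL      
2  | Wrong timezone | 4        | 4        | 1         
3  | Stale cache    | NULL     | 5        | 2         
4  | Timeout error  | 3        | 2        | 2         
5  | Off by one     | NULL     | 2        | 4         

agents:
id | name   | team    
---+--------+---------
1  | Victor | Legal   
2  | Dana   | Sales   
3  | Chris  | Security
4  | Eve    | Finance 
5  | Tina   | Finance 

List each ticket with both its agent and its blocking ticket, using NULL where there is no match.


Two LEFT JOINs from the same base table tickets: one to agents via agent_id, one to tickets itself via blocked_by. Both are LEFT so every ticket is preserved.
Match against agents:
  - ticket 1 (Export error): agent_id=2 -> matches Dana
  - ticket 2 (Wrong timezone): agent_id=4 -> matches Eve
  - ticket 3 (Stale cache): agent_id=NULL, no match -> kept with NULL
  - ticket 4 (Timeout error): agent_id=3 -> matches Chris
  - ticket 5 (Off by one): agent_id=NULL, no match -> kept with NULL
Match against tickets (self):
  - ticket 1 (Export error): blocked_by=NULL -> NULL
  - ticket 2 (Wrong timezone): blocked_by=1 -> Export error
  - ticket 3 (Stale cache): blocked_by=2 -> Wrong timezone
  - ticket 4 (Timeout error): blocked_by=2 -> Wrong timezone
  - ticket 5 (Off by one): blocked_by=4 -> Timeout error

SQL:
SELECT a.title, b.name AS agent, c.title AS blocked_by
FROM tickets a
LEFT JOIN agents b ON a.agent_id = b.id
LEFT JOIN tickets c ON a.blocked_by = c.id

Result:
title          | agent | blocked_by    
---------------+-------+---------------
Export error   | Dana  | NULL          
Wrong timezone | Eve   | Export error  
Stale cache    | NULL  | Wrong timezone
Timeout error  | Chris | Wrong timezone
Off by one     | NULL  | Timeout error 


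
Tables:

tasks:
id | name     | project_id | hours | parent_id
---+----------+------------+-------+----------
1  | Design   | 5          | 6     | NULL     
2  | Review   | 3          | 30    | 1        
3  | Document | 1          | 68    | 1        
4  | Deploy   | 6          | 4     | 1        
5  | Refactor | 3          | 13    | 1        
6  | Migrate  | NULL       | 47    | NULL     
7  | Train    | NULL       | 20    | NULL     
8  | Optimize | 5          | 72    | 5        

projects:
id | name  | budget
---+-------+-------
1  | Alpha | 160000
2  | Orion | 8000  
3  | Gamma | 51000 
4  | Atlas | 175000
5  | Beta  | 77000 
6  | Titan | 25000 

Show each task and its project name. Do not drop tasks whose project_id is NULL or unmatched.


LEFT JOIN keeps every row from tasks (the left table); where project_id has no match in projects, the project columns become NULL. Walk through each task:
  - task 1 (Design): project_id=5 -> matches Beta
  - task 2 (Review): project_id=3 -> matches Gamma
  - task 3 (Document): project_id=1 -> matches Alpha
  - task 4 (Deploy): project_id=6 -> matches Titan
  - task 5 (Refactor): project_id=3 -> matches Gamma
  - task 6 (Migrate): project_id=NULL, no match -> kept with NULL
  - task 7 (Train): project_id=NULL, no match -> kept with NULL
  - task 8 (Optimize): project_id=5 -> matches Beta
All 8 rows appear; 2 have NULL project.

SQL:
SELECT a.name, b.name AS project
FROM tasks a
LEFT JOIN projects b ON a.project_id = b.id

Result:
name     | project
---------+--------
Design   | Beta   
Review   | Gamma  
Document | Alpha  
Deploy   | Titan  
Refactor | Gamma  
Migrate  | NULL   
Train    | NULL   
Optimize | Beta   


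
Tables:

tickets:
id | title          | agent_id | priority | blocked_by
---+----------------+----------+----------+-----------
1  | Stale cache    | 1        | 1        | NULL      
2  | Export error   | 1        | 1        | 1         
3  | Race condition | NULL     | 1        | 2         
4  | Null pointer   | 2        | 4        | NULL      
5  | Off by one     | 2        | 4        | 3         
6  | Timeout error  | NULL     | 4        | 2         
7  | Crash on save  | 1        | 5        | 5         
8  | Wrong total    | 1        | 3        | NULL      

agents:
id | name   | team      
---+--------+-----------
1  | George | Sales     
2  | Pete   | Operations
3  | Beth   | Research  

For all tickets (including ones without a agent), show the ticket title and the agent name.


LEFT JOIN keeps every row from tickets (the left table); where agent_id has no match in agents, the agent columns become NULL. Walk through each ticket:
  - ticket 1 (Stale cache): agent_id=1 -> matches George
  - ticket 2 (Export error): agent_id=1 -> matches George
  - ticket 3 (Race condition): agent_id=NULL, no match -> kept with NULL
  - ticket 4 (Null pointer): agent_id=2 -> matches Pete
  - ticket 5 (Off by one): agent_id=2 -> matches Pete
  - ticket 6 (Timeout error): agent_id=NULL, no match -> kept with NULL
  - ticket 7 (Crash on save): agent_id=1 -> matches George
  - ticket 8 (Wrong total): agent_id=1 -> matches George
All 8 rows appear; 2 have NULL agent.

SQL:
SELECT a.title, b.name AS agent
FROM tickets a
LEFT JOIN agents b ON a.agent_id = b.id

Result:
title          | agent 
---------------+-------
Stale cache    | George
Export error   | George
Race condition | NULL  
Null pointer   | Pete  
Off by one     | Pete  
Timeout error  | NULL  
Crash on save  | George
Wrong total    | George


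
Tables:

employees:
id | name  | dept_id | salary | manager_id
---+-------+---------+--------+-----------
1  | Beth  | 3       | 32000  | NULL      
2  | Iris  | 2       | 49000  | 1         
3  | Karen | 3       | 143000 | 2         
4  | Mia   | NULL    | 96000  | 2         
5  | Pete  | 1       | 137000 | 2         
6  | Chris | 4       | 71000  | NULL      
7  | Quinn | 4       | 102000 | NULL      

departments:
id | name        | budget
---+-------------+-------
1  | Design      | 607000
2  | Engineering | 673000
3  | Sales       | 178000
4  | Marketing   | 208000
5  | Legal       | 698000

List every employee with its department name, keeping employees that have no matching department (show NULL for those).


LEFT JOIN keeps every row from employees (the left table); where dept_id has no match in departments, the department columns become NULL. Walk through each employee:
  - employee 1 (Beth): dept_id=3 -> matches Sales
  - employee 2 (Iris): dept_id=2 -> matches Engineering
  - employee 3 (Karen): dept_id=3 -> matches Sales
  - employee 4 (Mia): dept_id=NULL, no match -> kept with NULL
  - employee 5 (Pete): dept_id=1 -> matches Design
  - employee 6 (Chris): dept_id=4 -> matches Marketing
  - employee 7 (Quinn): dept_id=4 -> matches Marketing
All 7 rows appear; 1 has NULL department.

SQL:
SELECT a.name, b.name AS department
FROM employees a
LEFT JOIN departments b ON a.dept_id = b.id

Result:
name  | department 
------+------------
Beth  | Sales      
Iris  | Engineering
Karen | Sales      
Mia   | NULL       
Pete  | Design     
Chris | Marketing  
Quinn | Marketing  


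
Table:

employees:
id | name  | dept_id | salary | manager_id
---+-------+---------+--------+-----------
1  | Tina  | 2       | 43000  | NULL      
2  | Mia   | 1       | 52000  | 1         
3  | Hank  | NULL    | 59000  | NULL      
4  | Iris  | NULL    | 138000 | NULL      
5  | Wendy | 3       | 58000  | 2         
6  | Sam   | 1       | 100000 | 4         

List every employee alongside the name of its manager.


This is a self-join: employees is joined to a second copy of itself, matching each row's manager_id to another row's id. Use LEFT JOIN so rows with manager_id=NULL are kept.
  - employee 1 (Tina): manager_id=NULL -> NULL
  - employee 2 (Mia): manager_id=1 -> Tina
  - employee 3 (Hank): manager_id=NULL -> NULL
  - employee 4 (Iris): manager_id=NULL -> NULL
  - employee 5 (Wendy): manager_id=2 -> Mia
  - employee 6 (Sam): manager_id=4 -> Iris

SQL:
SELECT a.name AS item, b.name AS manager
FROM employees a
LEFT JOIN employees b ON a.manager_id = b.id

Result:
item  | manager
------+--------
Tina  | NULL   
Mia   | Tina   
Hank  | NULL   
Iris  | NULL   
Wendy | Mia    
Sam   | Iris   


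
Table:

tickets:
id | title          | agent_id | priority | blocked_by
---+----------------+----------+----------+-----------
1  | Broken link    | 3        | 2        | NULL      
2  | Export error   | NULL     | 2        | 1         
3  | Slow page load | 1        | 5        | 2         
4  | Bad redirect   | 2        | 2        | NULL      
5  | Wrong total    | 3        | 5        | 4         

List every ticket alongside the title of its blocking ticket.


This is a self-join: tickets is joined to a second copy of itself, matching each row's blocked_by to another row's id. Use LEFT JOIN so rows with blocked_by=NULL are kept.
  - ticket 1 (Broken link): blocked_by=NULL -> NULL
  - ticket 2 (Export error): blocked_by=1 -> Broken link
  - ticket 3 (Slow page load): blocked_by=2 -> Export error
  - ticket 4 (Bad redirect): blocked_by=NULL -> NULL
  - ticket 5 (Wrong total): blocked_by=4 -> Bad redirect

SQL:
SELECT a.title AS item, b.title AS blocked_by
FROM tickets a
LEFT JOIN tickets b ON a.blocked_by = b.id

Result:
item           | blocked_by  
---------------+-------------
Broken link    | NULL        
Export error   | Broken link 
Slow page load | Export error
Bad redirect   | NULL        
Wrong total    | Bad redirect


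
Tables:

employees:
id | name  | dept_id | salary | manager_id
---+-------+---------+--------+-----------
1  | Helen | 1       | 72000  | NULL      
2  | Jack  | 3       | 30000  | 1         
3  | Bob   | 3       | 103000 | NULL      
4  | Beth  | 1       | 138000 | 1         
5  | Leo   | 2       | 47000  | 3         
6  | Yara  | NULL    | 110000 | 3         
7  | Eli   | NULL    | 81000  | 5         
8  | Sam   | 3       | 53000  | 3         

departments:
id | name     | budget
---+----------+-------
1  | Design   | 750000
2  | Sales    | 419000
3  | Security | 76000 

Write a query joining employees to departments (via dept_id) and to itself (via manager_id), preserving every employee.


Two LEFT JOINs from the same base table employees: one to departments via dept_id, one to employees itself via manager_id. Both are LEFT so every employee is preserved.
Match against departments:
  - employee 1 (Helen): dept_id=1 -> matches Design
  - employee 2 (Jack): dept_id=3 -> matches Security
  - employee 3 (Bob): dept_id=3 -> matches Security
  - employee 4 (Beth): dept_id=1 -> matches Design
  - employee 5 (Leo): dept_id=2 -> matches Sales
  - employee 6 (Yara): dept_id=NULL, no match -> kept with NULL
  - employee 7 (Eli): dept_id=NULL, no match -> kept with NULL
  - employee 8 (Sam): dept_id=3 -> matches Security
Match against employees (self):
  - employee 1 (Helen): manager_id=NULL -> NULL
  - employee 2 (Jack): manager_id=1 -> Helen
  - employee 3 (Bob): manager_id=NULL -> NULL
  - employee 4 (Beth): manager_id=1 -> Helen
  - employee 5 (Leo): manager_id=3 -> Bob
  - employee 6 (Yara): manager_id=3 -> Bob
  - employee 7 (Eli): manager_id=5 -> Leo
  - employee 8 (Sam): manager_id=3 -> Bob

SQL:
SELECT a.name, b.name AS department, c.name AS manager
FROM employees a
LEFT JOIN departments b ON a.dept_id = b.id
LEFT JOIN employees c ON a.manager_id = c.id

Result:
name  | department | manager
------+------------+--------
Helen | Design     | NULL   
Jack  | Security   | Helen  
Bob   | Security   | NULL   
Beth  | Design     | Helen  
Leo   | Sales      | Bob    
Yara  | NULL       | Bob    
Eli   | NULL       | Leo    
Sam   | Security   | Bob    


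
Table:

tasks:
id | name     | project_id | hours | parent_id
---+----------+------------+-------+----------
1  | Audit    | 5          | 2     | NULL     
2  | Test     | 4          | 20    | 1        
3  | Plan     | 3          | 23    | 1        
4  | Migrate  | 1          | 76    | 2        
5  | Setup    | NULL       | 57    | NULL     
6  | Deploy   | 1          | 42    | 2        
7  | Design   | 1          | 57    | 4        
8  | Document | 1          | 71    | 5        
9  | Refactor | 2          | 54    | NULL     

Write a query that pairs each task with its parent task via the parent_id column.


This is a self-join: tasks is joined to a second copy of itself, matching each row's parent_id to another row's id. Use LEFT JOIN so rows with parent_id=NULL are kept.
  - task 1 (Audit): parent_id=NULL -> NULL
  - task 2 (Test): parent_id=1 -> Audit
  - task 3 (Plan): parent_id=1 -> Audit
  - task 4 (Migrate): parent_id=2 -> Test
  - task 5 (Setup): parent_id=NULL -> NULL
  - task 6 (Deploy): parent_id=2 -> Test
  - task 7 (Design): parent_id=4 -> Migrate
  - task 8 (Document): parent_id=5 -> Setup
  - task 9 (Refactor): parent_id=NULL -> NULL

SQL:
SELECT a.name AS item, b.name AS parent
FROM tasks a
LEFT JOIN tasks b ON a.parent_id = b.id

Result:
item     | parent 
---------+--------
Audit    | NULL   
Test     | Audit  
Plan     | Audit  
Migrate  | Test   
Setup    | NULL   
Deploy   | Test   
Design   | Migrate
Document | Setup  
Refactor | NULL   


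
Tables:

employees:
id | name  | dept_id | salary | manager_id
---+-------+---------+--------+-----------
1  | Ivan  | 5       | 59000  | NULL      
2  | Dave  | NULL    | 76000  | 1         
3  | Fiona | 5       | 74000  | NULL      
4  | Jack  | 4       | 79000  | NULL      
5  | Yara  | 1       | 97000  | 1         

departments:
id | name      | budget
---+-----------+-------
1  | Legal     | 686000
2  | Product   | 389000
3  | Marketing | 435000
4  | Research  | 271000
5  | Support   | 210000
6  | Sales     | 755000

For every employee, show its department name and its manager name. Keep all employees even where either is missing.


Two LEFT JOINs from the same base table employees: one to departments via dept_id, one to employees itself via manager_id. Both are LEFT so every employee is preserved.
Match against departments:
  - employee 1 (Ivan): dept_id=5 -> matches Support
  - employee 2 (Dave): dept_id=NULL, no match -> kept with NULL
  - employee 3 (Fiona): dept_id=5 -> matches Support
  - employee 4 (Jack): dept_id=4 -> matches Research
  - employee 5 (Yara): dept_id=1 -> matches Legal
Match against employees (self):
  - employee 1 (Ivan): manager_id=NULL -> NULL
  - employee 2 (Dave): manager_id=1 -> Ivan
  - employee 3 (Fiona): manager_id=NULL -> NULL
  - employee 4 (Jack): manager_id=NULL -> NULL
  - employee 5 (Yara): manager_id=1 -> Ivan

SQL:
SELECT a.name, b.name AS department, c.name AS manager
FROM employees a
LEFT JOIN departments b ON a.dept_id = b.id
LEFT JOIN employees c ON a.manager_id = c.id

Result:
name  | department | manager
------+------------+--------
Ivan  | Support    | NULL   
Dave  | NULL       | Ivan   
Fiona | Support    | NULL   
Jack  | Research   | NULL   
Yara  | Legal      | Ivan   


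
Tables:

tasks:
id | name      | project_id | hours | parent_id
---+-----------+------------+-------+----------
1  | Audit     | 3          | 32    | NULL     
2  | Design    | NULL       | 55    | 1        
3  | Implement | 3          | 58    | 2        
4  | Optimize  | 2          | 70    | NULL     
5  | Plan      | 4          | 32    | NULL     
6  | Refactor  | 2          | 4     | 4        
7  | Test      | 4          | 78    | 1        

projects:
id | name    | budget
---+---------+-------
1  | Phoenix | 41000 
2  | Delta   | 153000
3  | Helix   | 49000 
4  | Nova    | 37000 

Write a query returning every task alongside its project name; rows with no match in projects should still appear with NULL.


LEFT JOIN keeps every row from tasks (the left table); where project_id has no match in projects, the project columns become NULL. Walk through each task:
  - task 1 (Audit): project_id=3 -> matches Helix
  - task 2 (Design): project_id=NULL, no match -> kept with NULL
  - task 3 (Implement): project_id=3 -> matches Helix
  - task 4 (Optimize): project_id=2 -> matches Delta
  - task 5 (Plan): project_id=4 -> matches Nova
  - task 6 (Refactor): project_id=2 -> matches Delta
  - task 7 (Test): project_id=4 -> matches Nova
All 7 rows appear; 1 has NULL project.

SQL:
SELECT a.name, b.name AS project
FROM tasks a
LEFT JOIN projects b ON a.project_id = b.id

Result:
name      | project
----------+--------
Audit     | Helix  
Design    | NULL   
Implement | Helix  
Optimize  | Delta  
Plan      | Nova   
Refactor  | Delta  
Test      | Nova   


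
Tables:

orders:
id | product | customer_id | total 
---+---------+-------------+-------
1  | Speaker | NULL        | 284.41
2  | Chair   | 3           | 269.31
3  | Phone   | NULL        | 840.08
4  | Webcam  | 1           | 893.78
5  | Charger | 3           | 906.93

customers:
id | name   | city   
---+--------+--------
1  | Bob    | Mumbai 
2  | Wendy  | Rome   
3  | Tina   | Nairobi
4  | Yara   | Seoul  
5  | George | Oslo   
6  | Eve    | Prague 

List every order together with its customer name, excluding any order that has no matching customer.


INNER JOIN keeps only orders rows whose customer_id matches an id in customers. Walk through each order:
  - order 1 (Speaker): customer_id=NULL, no match -> dropped
  - order 2 (Chair): customer_id=3 -> matches Tina
  - order 3 (Phone): customer_id=NULL, no match -> dropped
  - order 4 (Webcam): customer_id=1 -> matches Bob
  - order 5 (Charger): customer_id=3 -> matches Tina
So 2 of 5 rows are dropped.

SQL:
SELECT a.product, b.name AS customer
FROM orders a
INNER JOIN customers b ON a.customer_id = b.id

Result:
product | customer
--------+---------
Chair   | Tina    
Webcam  | Bob     
Charger | Tina    


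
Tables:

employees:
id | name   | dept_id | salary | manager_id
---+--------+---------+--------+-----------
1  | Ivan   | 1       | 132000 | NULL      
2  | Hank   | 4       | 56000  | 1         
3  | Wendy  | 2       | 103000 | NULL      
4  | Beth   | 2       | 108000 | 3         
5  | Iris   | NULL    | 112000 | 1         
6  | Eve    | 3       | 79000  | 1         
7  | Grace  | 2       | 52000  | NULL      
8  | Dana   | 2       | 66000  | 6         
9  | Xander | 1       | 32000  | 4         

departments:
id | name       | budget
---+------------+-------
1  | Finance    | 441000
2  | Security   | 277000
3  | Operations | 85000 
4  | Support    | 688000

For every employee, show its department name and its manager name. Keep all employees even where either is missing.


Two LEFT JOINs from the same base table employees: one to departments via dept_id, one to employees itself via manager_id. Both are LEFT so every employee is preserved.
Match against departments:
  - employee 1 (Ivan): dept_id=1 -> matches Finance
  - employee 2 (Hank): dept_id=4 -> matches Support
  - employee 3 (Wendy): dept_id=2 -> matches Security
  - employee 4 (Beth): dept_id=2 -> matches Security
  - employee 5 (Iris): dept_id=NULL, no match -> kept with NULL
  - employee 6 (Eve): dept_id=3 -> matches Operations
  - employee 7 (Grace): dept_id=2 -> matches Security
  - employee 8 (Dana): dept_id=2 -> matches Security
  - employee 9 (Xander): dept_id=1 -> matches Finance
Match against employees (self):
  - employee 1 (Ivan): manager_id=NULL -> NULL
  - employee 2 (Hank): manager_id=1 -> Ivan
  - employee 3 (Wendy): manager_id=NULL -> NULL
  - employee 4 (Beth): manager_id=3 -> Wendy
  - employee 5 (Iris): manager_id=1 -> Ivan
  - employee 6 (Eve): manager_id=1 -> Ivan
  - employee 7 (Grace): manager_id=NULL -> NULL
  - employee 8 (Dana): manager_id=6 -> Eve
  - employee 9 (Xander): manager_id=4 -> Beth

SQL:
SELECT a.name, b.name AS department, c.name AS manager
FROM employees a
LEFT JOIN departments b ON a.dept_id = b.id
LEFT JOIN employees c ON a.manager_id = c.id

Result:
name   | department | manager
-------+------------+--------
Ivan   | Finance    | NULL   
Hank   | Support    | Ivan   
Wendy  | Security   | NULL   
Beth   | Security   | Wendy  
Iris   | NULL       | Ivan   
Eve    | Operations | Ivan   
Grace  | Security   | NULL   
Dana   | Security   | Eve    
Xander | Finance    | Beth   


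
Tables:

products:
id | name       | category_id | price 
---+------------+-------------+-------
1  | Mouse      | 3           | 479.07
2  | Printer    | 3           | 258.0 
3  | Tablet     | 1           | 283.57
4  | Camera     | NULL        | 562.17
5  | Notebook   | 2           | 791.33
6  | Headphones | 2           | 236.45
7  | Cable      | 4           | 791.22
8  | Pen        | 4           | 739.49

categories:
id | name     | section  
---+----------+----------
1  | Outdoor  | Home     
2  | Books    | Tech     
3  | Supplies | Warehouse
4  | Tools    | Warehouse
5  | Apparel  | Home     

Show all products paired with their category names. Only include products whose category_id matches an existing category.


INNER JOIN keeps only products rows whose category_id matches an id in categories. Walk through each product:
  - product 1 (Mouse): category_id=3 -> matches Supplies
  - product 2 (Printer): category_id=3 -> matches Supplies
  - product 3 (Tablet): category_id=1 -> matches Outdoor
  - product 4 (Camera): category_id=NULL, no match -> dropped
  - product 5 (Notebook): category_id=2 -> matches Books
  - product 6 (Headphones): category_id=2 -> matches Books
  - product 7 (Cable): category_id=4 -> matches Tools
  - product 8 (Pen): category_id=4 -> matches Tools
So 1 of 8 rows is dropped.

SQL:
SELECT a.name, b.name AS category
FROM products a
INNER JOIN categories b ON a.category_id = b.id

Result:
name       | category
-----------+---------
Mouse      | Supplies
Printer    | Supplies
Tablet     | Outdoor 
Notebook   | Books   
Headphones | Books   
Cable      | Tools   
Pen        | Tools   


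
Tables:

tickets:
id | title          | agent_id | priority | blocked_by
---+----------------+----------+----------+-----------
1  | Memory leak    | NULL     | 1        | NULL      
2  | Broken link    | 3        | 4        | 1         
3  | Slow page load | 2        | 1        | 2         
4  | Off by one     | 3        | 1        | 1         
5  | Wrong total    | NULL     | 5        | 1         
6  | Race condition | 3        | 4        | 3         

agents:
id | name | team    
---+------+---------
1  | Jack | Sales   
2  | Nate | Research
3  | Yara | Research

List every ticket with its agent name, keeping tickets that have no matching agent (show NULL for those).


LEFT JOIN keeps every row from tickets (the left table); where agent_id has no match in agents, the agent columns become NULL. Walk through each ticket:
  - ticket 1 (Memory leak): agent_id=NULL, no match -> kept with NULL
  - ticket 2 (Broken link): agent_id=3 -> matches Yara
  - ticket 3 (Slow page load): agent_id=2 -> matches Nate
  - ticket 4 (Off by one): agent_id=3 -> matches Yara
  - ticket 5 (Wrong total): agent_id=NULL, no match -> kept with NULL
  - ticket 6 (Race condition): agent_id=3 -> matches Yara
All 6 rows appear; 2 have NULL agent.

SQL:
SELECT a.title, b.name AS agent
FROM tickets a
LEFT JOIN agents b ON a.agent_id = b.id

Result:
title          | agent
---------------+------
Memory leak    | NULL 
Broken link    | Yara 
Slow page load | Nate 
Off by one     | Yara 
Wrong total    | NULL 
Race condition | Yara 


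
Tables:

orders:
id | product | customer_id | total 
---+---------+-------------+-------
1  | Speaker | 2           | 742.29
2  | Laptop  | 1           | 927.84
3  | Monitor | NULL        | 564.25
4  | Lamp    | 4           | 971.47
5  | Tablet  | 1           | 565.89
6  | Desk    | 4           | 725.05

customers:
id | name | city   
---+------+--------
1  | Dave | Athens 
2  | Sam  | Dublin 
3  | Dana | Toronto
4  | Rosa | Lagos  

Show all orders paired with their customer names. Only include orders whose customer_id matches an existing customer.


INNER JOIN keeps only orders rows whose customer_id matches an id in customers. Walk through each order:
  - order 1 (Speaker): customer_id=2 -> matches Sam
  - order 2 (Laptop): customer_id=1 -> matches Dave
  - order 3 (Monitor): customer_id=NULL, no match -> dropped
  - order 4 (Lamp): customer_id=4 -> matches Rosa
  - order 5 (Tablet): customer_id=1 -> matches Dave
  - order 6 (Desk): customer_id=4 -> matches Rosa
So 1 of 6 rows is dropped.

SQL:
SELECT a.product, b.name AS customer
FROM orders a
INNER JOIN customers b ON a.customer_id = b.id

Result:
product | customer
--------+---------
Speaker | Sam     
Laptop  | Dave    
Lamp    | Rosa    
Tablet  | Dave    
Desk    | Rosa    


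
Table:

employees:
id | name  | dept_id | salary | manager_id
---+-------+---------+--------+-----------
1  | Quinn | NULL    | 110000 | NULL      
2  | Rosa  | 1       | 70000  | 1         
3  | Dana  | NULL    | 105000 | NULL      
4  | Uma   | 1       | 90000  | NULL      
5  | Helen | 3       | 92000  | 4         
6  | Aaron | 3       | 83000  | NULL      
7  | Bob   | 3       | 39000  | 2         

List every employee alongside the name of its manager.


This is a self-join: employees is joined to a second copy of itself, matching each row's manager_id to another row's id. Use LEFT JOIN so rows with manager_id=NULL are kept.
  - employee 1 (Quinn): manager_id=NULL -> NULL
  - employee 2 (Rosa): manager_id=1 -> Quinn
  - employee 3 (Dana): manager_id=NULL -> NULL
  - employee 4 (Uma): manager_id=NULL -> NULL
  - employee 5 (Helen): manager_id=4 -> Uma
  - employee 6 (Aaron): manager_id=NULL -> NULL
  - employee 7 (Bob): manager_id=2 -> Rosa

SQL:
SELECT a.name AS item, b.name AS manager
FROM employees a
LEFT JOIN employees b ON a.manager_id = b.id

Result:
item  | manager
------+--------
Quinn | NULL   
Rosa  | Quinn  
Dana  | NULL   
Uma   | NULL   
Helen | Uma    
Aaron | NULL   
Bob   | Rosa   


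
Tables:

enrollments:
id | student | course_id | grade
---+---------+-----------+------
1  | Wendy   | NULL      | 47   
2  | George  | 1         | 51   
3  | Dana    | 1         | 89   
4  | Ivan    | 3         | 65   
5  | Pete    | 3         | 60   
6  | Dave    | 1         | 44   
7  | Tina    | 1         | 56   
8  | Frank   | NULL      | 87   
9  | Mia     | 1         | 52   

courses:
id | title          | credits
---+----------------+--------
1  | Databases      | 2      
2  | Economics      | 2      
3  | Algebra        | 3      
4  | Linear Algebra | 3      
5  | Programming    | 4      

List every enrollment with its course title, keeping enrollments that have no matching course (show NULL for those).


LEFT JOIN keeps every row from enrollments (the left table); where course_id has no match in courses, the course columns become NULL. Walk through each enrollment:
  - enrollment 1 (Wendy): course_id=NULL, no match -> kept with NULL
  - enrollment 2 (George): course_id=1 -> matches Databases
  - enrollment 3 (Dana): course_id=1 -> matches Databases
  - enrollment 4 (Ivan): course_id=3 -> matches Algebra
  - enrollment 5 (Pete): course_id=3 -> matches Algebra
  - enrollment 6 (Dave): course_id=1 -> matches Databases
  - enrollment 7 (Tina): course_id=1 -> matches Databases
  - enrollment 8 (Frank): course_id=NULL, no match -> kept with NULL
  - enrollment 9 (Mia): course_id=1 -> matches Databases
All 9 rows appear; 2 have NULL course.

SQL:
SELECT a.student, b.title AS course
FROM enrollments a
LEFT JOIN courses b ON a.course_id = b.id

Result:
student | course   
--------+----------
Wendy   | NULL     
George  | Databases
Dana    | Databases
Ivan    | Algebra  
Pete    | Algebra  
Dave    | Databases
Tina    | Databases
Frank   | NULL     
Mia     | Databases


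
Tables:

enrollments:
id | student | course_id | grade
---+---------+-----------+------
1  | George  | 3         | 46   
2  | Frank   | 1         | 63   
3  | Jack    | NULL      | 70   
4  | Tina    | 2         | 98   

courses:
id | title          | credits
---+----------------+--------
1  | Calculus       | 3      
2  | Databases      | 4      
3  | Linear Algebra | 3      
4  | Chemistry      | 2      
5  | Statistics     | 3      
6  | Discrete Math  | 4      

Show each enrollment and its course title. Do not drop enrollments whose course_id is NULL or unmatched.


LEFT JOIN keeps every row from enrollments (the left table); where course_id has no match in courses, the course columns become NULL. Walk through each enrollment:
  - enrollment 1 (George): course_id=3 -> matches Linear Algebra
  - enrollment 2 (Frank): course_id=1 -> matches Calculus
  - enrollment 3 (Jack): course_id=NULL, no match -> kept with NULL
  - enrollment 4 (Tina): course_id=2 -> matches Databases
All 4 rows appear; 1 has NULL course.

SQL:
SELECT a.student, b.title AS course
FROM enrollments a
LEFT JOIN courses b ON a.course_id = b.id

Result:
student | course        
--------+---------------
George  | Linear Algebra
Frank   | Calculus      
Jack    | NULL          
Tina    | Databases     


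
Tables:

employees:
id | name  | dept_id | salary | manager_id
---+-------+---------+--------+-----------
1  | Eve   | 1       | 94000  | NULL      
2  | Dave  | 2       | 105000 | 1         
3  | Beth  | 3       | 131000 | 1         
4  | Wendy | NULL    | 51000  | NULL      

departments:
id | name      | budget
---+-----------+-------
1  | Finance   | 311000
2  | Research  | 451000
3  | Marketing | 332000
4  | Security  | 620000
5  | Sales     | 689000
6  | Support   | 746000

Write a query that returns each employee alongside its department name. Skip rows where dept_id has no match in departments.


INNER JOIN keeps only employees rows whose dept_id matches an id in departments. Walk through each employee:
  - employee 1 (Eve): dept_id=1 -> matches Finance
  - employee 2 (Dave): dept_id=2 -> matches Research
  - employee 3 (Beth): dept_id=3 -> matches Marketing
  - employee 4 (Wendy): dept_id=NULL, no match -> dropped
So 1 of 4 rows is dropped.

SQL:
SELECT a.name, b.name AS department
FROM employees a
INNER JOIN departments b ON a.dept_id = b.id

Result:
name | department
-----+-----------
Eve  | Finance   
Dave | Research  
Beth | Marketing 


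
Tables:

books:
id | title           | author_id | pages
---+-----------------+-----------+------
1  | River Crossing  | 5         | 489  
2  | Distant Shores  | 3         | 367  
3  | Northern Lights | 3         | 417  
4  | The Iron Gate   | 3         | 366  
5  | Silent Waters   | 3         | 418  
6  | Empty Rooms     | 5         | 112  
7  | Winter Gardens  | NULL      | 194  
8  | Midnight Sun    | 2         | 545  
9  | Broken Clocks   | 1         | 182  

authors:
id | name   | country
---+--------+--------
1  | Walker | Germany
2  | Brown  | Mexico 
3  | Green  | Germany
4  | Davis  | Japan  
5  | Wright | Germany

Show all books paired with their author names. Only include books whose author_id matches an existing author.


INNER JOIN keeps only books rows whose author_id matches an id in authors. Walk through each book:
  - book 1 (River Crossing): author_id=5 -> matches Wright
  - book 2 (Distant Shores): author_id=3 -> matches Green
  - book 3 (Northern Lights): author_id=3 -> matches Green
  - book 4 (The Iron Gate): author_id=3 -> matches Green
  - book 5 (Silent Waters): author_id=3 -> matches Green
  - book 6 (Empty Rooms): author_id=5 -> matches Wright
  - book 7 (Winter Gardens): author_id=NULL, no match -> dropped
  - book 8 (Midnight Sun): author_id=2 -> matches Brown
  - book 9 (Broken Clocks): author_id=1 -> matches Walker
So 1 of 9 rows is dropped.

SQL:
SELECT a.title, b.name AS author
FROM books a
INNER JOIN authors b ON a.author_id = b.id

Result:
title           | author
----------------+-------
River Crossing  | Wright
Distant Shores  | Green 
Northern Lights | Green 
The Iron Gate   | Green 
Silent Waters   | Green 
Empty Rooms     | Wright
Midnight Sun    | Brown 
Broken Clocks   | Walker


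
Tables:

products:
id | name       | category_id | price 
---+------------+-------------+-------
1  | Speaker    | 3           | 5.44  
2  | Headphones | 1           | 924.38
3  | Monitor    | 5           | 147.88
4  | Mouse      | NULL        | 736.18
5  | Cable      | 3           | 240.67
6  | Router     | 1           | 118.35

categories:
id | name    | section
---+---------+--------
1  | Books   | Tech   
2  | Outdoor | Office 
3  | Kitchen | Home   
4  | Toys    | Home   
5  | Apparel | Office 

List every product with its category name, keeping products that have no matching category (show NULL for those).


LEFT JOIN keeps every row from products (the left table); where category_id has no match in categories, the category columns become NULL. Walk through each product:
  - product 1 (Speaker): category_id=3 -> matches Kitchen
  - product 2 (Headphones): category_id=1 -> matches Books
  - product 3 (Monitor): category_id=5 -> matches Apparel
  - product 4 (Mouse): category_id=NULL, no match -> kept with NULL
  - product 5 (Cable): category_id=3 -> matches Kitchen
  - product 6 (Router): category_id=1 -> matches Books
All 6 rows appear; 1 has NULL category.

SQL:
SELECT a.name, b.name AS category
FROM products a
LEFT JOIN categories b ON a.category_id = b.id

Result:
name       | category
-----------+---------
Speaker    | Kitchen 
Headphones | Books   
Monitor    | Apparel 
Mouse      | NULL    
Cable      | Kitchen 
Router     | Books   


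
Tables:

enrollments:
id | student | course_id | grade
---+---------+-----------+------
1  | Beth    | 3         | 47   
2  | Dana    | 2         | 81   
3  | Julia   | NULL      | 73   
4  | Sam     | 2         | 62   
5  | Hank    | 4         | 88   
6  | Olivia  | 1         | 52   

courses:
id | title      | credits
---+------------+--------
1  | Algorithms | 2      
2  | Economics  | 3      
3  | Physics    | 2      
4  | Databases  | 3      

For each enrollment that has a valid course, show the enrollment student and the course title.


INNER JOIN keeps only enrollments rows whose course_id matches an id in courses. Walk through each enrollment:
  - enrollment 1 (Beth): course_id=3 -> matches Physics
  - enrollment 2 (Dana): course_id=2 -> matches Economics
  - enrollment 3 (Julia): course_id=NULL, no match -> dropped
  - enrollment 4 (Sam): course_id=2 -> matches Economics
  - enrollment 5 (Hank): course_id=4 -> matches Databases
  - enrollment 6 (Olivia): course_id=1 -> matches Algorithms
So 1 of 6 rows is dropped.

SQL:
SELECT a.student, b.title AS course
FROM enrollments a
INNER JOIN courses b ON a.course_id = b.id

Result:
student | course    
--------+-----------
Beth    | Physics   
Dana    | Economics 
Sam     | Economics 
Hank    | Databases 
Olivia  | Algorithms


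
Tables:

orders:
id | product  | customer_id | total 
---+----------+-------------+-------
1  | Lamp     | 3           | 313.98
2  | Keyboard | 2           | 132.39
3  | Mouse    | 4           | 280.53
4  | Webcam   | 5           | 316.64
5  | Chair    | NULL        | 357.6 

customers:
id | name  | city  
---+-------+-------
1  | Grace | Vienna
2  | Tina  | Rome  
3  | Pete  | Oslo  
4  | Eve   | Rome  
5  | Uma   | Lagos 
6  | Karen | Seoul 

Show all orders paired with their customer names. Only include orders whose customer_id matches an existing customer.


INNER JOIN keeps only orders rows whose customer_id matches an id in customers. Walk through each order:
  - order 1 (Lamp): customer_id=3 -> matches Pete
  - order 2 (Keyboard): customer_id=2 -> matches Tina
  - order 3 (Mouse): customer_id=4 -> matches Eve
  - order 4 (Webcam): customer_id=5 -> matches Uma
  - order 5 (Chair): customer_id=NULL, no match -> dropped
So 1 of 5 rows is dropped.

SQL:
SELECT a.product, b.name AS customer
FROM orders a
INNER JOIN customers b ON a.customer_id = b.id

Result:
product  | customer
---------+---------
Lamp     | Pete    
Keyboard | Tina    
Mouse    | Eve     
Webcam   | Uma     


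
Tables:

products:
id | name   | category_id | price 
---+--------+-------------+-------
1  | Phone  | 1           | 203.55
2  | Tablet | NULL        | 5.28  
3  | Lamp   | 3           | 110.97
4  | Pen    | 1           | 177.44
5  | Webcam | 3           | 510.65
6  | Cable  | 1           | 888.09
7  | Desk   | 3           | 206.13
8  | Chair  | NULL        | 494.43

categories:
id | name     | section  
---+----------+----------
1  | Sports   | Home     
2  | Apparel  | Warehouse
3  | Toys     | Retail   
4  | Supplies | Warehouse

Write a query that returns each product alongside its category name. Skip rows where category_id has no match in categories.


INNER JOIN keeps only products rows whose category_id matches an id in categories. Walk through each product:
  - product 1 (Phone): category_id=1 -> matches Sports
  - product 2 (Tablet): category_id=NULL, no match -> dropped
  - product 3 (Lamp): category_id=3 -> matches Toys
  - product 4 (Pen): category_id=1 -> matches Sports
  - product 5 (Webcam): category_id=3 -> matches Toys
  - product 6 (Cable): category_id=1 -> matches Sports
  - product 7 (Desk): category_id=3 -> matches Toys
  - product 8 (Chair): category_id=NULL, no match -> dropped
So 2 of 8 rows are dropped.

SQL:
SELECT a.name, b.name AS category
FROM products a
INNER JOIN categories b ON a.category_id = b.id

Result:
name   | category
-------+---------
Phone  | Sports  
Lamp   | Toys    
Pen    | Sports  
Webcam | Toys    
Cable  | Sports  
Desk   | Toys    


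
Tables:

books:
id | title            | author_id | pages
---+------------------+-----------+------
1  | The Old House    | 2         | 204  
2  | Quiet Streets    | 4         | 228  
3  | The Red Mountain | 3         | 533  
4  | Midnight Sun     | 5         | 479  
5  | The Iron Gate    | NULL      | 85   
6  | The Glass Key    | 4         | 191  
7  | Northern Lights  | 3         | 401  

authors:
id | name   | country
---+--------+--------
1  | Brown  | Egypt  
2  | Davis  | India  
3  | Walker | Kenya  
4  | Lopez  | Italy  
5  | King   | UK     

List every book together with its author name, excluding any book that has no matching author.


INNER JOIN keeps only books rows whose author_id matches an id in authors. Walk through each book:
  - book 1 (The Old House): author_id=2 -> matches Davis
  - book 2 (Quiet Streets): author_id=4 -> matches Lopez
  - book 3 (The Red Mountain): author_id=3 -> matches Walker
  - book 4 (Midnight Sun): author_id=5 -> matches King
  - book 5 (The Iron Gate): author_id=NULL, no match -> dropped
  - book 6 (The Glass Key): author_id=4 -> matches Lopez
  - book 7 (Northern Lights): author_id=3 -> matches Walker
So 1 of 7 rows is dropped.

SQL:
SELECT a.title, b.name AS author
FROM books a
INNER JOIN authors b ON a.author_id = b.id

Result:
title            | author
-----------------+-------
The Old House    | Davis 
Quiet Streets    | Lopez 
The Red Mountain | Walker
Midnight Sun     | King  
The Glass Key    | Lopez 
Northern Lights  | Walker


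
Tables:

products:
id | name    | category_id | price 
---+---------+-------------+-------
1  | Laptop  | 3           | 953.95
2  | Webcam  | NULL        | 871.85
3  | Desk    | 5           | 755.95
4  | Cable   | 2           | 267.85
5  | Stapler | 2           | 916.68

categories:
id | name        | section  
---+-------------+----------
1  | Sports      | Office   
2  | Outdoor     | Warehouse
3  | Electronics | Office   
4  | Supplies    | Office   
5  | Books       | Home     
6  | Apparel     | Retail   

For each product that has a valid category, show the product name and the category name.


INNER JOIN keeps only products rows whose category_id matches an id in categories. Walk through each product:
  - product 1 (Laptop): category_id=3 -> matches Electronics
  - product 2 (Webcam): category_id=NULL, no match -> dropped
  - product 3 (Desk): category_id=5 -> matches Books
  - product 4 (Cable): category_id=2 -> matches Outdoor
  - product 5 (Stapler): category_id=2 -> matches Outdoor
So 1 of 5 rows is dropped.

SQL:
SELECT a.name, b.name AS category
FROM products a
INNER JOIN categories b ON a.category_id = b.id

Result:
name    | category   
--------+------------
Laptop  | Electronics
Desk    | Books      
Cable   | Outdoor    
Stapler | Outdoor    
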